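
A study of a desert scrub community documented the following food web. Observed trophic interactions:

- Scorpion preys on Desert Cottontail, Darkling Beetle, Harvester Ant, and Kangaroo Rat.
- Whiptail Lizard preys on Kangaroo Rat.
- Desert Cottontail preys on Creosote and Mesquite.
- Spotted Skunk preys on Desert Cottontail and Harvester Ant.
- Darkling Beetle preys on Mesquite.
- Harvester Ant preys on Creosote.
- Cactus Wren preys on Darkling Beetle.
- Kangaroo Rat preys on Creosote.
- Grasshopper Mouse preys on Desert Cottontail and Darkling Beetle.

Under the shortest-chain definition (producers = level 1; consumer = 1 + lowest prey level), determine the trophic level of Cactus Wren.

Trophic level 3

Mesquite is a producer → level 1.
Darkling Beetle eats Mesquite → level 2.
Cactus Wren eats Darkling Beetle → level 3.
No prey of Cactus Wren is below level 2, so 3 is the minimum.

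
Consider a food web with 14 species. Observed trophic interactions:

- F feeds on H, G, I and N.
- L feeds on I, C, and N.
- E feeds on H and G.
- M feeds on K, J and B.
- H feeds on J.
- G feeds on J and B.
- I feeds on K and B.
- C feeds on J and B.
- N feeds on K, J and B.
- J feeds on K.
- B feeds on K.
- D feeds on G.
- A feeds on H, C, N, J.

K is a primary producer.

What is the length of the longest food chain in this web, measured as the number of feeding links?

3 links

One longest chain: K → B → G → D.
It has 4 species and 3 links.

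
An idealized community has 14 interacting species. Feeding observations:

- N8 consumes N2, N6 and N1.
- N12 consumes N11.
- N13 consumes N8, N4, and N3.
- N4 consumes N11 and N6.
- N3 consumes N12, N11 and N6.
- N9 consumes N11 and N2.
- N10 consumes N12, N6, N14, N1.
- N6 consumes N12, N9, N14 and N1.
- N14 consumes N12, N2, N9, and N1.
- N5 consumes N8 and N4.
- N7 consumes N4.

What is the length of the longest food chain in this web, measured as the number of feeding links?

5 links

One longest chain: N11 → N12 → N14 → N6 → N4 → N7.
It has 6 species and 5 links.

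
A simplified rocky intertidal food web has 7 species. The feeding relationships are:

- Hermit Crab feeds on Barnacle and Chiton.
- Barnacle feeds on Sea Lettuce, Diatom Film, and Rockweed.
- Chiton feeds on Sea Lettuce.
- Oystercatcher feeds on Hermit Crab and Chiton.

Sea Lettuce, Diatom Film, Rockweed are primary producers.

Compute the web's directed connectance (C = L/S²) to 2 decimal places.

The web has S = 7 species and L = 8 feeding links.
C = L / S² = 8 / 49 = 0.1633 ≈ 0.16.

C = 0.16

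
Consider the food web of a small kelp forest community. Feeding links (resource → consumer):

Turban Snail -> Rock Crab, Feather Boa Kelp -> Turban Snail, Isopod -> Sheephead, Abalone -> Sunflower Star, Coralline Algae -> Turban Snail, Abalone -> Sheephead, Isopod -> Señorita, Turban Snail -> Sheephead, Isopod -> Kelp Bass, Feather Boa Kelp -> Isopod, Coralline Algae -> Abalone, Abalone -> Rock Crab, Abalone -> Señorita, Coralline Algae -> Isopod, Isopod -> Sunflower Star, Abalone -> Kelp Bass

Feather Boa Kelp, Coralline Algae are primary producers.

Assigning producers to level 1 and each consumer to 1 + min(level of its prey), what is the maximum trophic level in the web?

Producers (level 1): Feather Boa Kelp, Coralline Algae.
Following each consumer down to its lowest-level prey: Coralline Algae → Abalone → Sunflower Star (levels 1 through 3).
All prey of Sunflower Star (Abalone 2, Isopod 2) are at level 2 or above, so Sunflower Star is at level 1 + 2 = 3.
Every consumer has at least one prey at level 2 or below, so none exceeds level 3.

3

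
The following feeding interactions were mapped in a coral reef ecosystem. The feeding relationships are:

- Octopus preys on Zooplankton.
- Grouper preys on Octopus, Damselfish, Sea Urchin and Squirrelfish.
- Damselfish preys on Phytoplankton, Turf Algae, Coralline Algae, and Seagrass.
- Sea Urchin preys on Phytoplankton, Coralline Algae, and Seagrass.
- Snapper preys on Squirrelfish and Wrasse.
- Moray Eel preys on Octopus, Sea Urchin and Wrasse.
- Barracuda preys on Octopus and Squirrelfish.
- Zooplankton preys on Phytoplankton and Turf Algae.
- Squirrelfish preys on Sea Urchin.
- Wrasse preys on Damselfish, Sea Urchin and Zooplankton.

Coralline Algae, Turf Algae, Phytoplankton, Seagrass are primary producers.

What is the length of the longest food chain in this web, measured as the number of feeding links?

One longest chain: Coralline Algae → Sea Urchin → Wrasse → Snapper.
It has 4 species and 3 links.

3 links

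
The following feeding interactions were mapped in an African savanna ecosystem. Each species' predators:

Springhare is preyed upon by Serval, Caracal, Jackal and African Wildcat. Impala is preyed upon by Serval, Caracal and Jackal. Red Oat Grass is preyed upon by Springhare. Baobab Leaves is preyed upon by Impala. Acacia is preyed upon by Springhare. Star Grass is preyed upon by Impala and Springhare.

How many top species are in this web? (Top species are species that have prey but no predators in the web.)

Top species (has prey, but nothing eats it): Caracal, Serval, African Wildcat, Jackal.
Count: 4.

4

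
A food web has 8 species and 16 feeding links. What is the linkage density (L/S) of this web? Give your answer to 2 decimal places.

L/S = 2.00

There are L = 16 links among S = 8 species.
L/S = 16/8 = 2.0000 ≈ 2.00.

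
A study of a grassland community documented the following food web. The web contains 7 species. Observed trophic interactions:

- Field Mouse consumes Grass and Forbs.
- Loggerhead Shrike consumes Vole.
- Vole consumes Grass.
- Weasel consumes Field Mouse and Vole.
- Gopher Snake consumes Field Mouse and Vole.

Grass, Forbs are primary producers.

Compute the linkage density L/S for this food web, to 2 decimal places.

L/S = 1.14

There are L = 8 links among S = 7 species.
L/S = 8/7 = 1.1429 ≈ 1.14.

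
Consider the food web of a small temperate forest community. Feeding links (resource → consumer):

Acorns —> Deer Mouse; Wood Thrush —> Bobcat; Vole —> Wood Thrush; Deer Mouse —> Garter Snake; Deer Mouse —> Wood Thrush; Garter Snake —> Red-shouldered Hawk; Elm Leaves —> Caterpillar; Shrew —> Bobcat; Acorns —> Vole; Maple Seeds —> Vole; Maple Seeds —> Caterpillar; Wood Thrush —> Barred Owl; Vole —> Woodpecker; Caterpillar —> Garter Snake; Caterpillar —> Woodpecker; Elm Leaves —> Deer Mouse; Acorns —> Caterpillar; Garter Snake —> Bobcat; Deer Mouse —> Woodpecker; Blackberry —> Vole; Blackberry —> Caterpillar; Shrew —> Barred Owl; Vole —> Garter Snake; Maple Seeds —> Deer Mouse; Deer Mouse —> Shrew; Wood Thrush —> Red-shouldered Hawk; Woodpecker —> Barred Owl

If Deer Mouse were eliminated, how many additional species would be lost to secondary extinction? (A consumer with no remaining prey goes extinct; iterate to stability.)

1

Remove Deer Mouse.
Round 1: Shrew (all prey gone) → extinct.
No further losses. Total secondary extinctions: 1.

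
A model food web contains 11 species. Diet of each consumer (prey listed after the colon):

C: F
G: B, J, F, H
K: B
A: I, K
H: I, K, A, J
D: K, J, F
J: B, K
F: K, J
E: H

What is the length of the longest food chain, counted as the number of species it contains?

One longest chain: B → K → A → H → E.
It has 5 species and 4 links.

5 species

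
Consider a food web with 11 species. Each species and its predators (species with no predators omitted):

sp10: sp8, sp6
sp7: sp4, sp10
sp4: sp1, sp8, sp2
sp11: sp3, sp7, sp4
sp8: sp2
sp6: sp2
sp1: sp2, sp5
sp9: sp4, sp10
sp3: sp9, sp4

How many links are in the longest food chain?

One longest chain: sp11 → sp3 → sp9 → sp10 → sp6 → sp2.
It has 6 species and 5 links.

5 links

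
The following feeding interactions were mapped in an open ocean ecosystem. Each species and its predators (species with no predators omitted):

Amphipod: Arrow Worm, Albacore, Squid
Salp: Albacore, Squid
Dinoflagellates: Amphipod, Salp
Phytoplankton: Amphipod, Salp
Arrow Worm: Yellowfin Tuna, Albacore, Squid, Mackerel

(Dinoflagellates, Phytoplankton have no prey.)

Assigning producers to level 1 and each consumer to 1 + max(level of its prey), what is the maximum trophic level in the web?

4

Producers (level 1): Dinoflagellates, Phytoplankton.
Dinoflagellates → Amphipod → Arrow Worm → Yellowfin Tuna gives Yellowfin Tuna level 4.
No species has a prey at level 4, so no species reaches level 5.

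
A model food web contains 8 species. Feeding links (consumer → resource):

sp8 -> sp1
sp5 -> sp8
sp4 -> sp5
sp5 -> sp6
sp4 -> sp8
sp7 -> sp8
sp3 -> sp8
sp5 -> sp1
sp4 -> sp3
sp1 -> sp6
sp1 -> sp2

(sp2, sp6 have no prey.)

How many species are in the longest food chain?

5 species

One longest chain: sp2 → sp1 → sp8 → sp3 → sp4.
It has 5 species and 4 links.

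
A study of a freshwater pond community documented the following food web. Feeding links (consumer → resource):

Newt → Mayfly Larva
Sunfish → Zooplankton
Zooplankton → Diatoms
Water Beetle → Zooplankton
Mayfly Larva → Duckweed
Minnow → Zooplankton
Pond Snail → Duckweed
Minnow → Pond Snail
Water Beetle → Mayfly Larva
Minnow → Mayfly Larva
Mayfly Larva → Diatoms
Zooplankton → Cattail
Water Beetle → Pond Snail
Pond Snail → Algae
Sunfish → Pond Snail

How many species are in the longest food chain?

3 species

One longest chain: Algae → Pond Snail → Minnow.
It has 3 species and 2 links.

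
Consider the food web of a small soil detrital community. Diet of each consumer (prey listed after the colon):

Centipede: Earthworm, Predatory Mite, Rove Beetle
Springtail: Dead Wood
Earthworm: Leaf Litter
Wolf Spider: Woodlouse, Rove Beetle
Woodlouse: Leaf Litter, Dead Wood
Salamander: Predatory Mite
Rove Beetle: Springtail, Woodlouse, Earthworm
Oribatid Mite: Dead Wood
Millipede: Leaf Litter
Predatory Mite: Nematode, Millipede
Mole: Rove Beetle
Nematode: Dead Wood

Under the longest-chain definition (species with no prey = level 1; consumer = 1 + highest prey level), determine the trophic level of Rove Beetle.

Trophic level 3

Dead Wood has no prey (basal) → level 1.
Springtail eats Dead Wood → level 2.
Rove Beetle eats Springtail (level 2); other prey at levels: Woodlouse 2, Earthworm 2 → level 3.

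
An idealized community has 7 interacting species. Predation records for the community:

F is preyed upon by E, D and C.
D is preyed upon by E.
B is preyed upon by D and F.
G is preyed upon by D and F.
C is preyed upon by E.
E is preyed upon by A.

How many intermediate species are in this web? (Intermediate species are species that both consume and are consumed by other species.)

Intermediate species (has both prey and predators): F, D, C, E.
Count: 4.

4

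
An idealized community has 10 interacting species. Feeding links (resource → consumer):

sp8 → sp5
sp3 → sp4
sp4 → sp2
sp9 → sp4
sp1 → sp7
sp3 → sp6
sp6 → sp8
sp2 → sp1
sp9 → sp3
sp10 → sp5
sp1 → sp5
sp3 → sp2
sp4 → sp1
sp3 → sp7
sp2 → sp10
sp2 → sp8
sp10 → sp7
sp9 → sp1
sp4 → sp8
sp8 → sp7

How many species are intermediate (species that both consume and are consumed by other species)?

7

Intermediate species (has both prey and predators): sp3, sp6, sp4, sp2, sp1, sp10, sp8.
Count: 7.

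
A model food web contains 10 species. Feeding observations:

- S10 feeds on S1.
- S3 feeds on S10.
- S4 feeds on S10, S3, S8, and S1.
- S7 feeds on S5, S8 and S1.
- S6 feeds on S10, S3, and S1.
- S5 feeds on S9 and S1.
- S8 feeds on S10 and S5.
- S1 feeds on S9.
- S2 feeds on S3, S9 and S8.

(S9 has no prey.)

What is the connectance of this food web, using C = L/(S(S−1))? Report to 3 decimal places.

The web has S = 10 species and L = 20 feeding links.
C = L / (S(S−1)) = 20 / 90 = 0.2222 ≈ 0.222.

C = 0.222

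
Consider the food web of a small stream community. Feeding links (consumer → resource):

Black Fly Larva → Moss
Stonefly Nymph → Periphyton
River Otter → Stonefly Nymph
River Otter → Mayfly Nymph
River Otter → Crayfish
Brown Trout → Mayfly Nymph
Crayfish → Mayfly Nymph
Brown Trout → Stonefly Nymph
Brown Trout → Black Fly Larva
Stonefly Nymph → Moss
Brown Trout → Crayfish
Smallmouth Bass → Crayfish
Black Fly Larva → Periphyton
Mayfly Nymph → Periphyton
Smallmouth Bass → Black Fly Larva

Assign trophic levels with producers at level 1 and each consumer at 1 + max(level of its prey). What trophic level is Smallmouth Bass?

Trophic level 4

Periphyton is a producer → level 1.
Mayfly Nymph eats Periphyton → level 2.
Crayfish eats Mayfly Nymph → level 3.
Smallmouth Bass eats Crayfish (level 3); other prey at levels: Black Fly Larva 2 → level 4.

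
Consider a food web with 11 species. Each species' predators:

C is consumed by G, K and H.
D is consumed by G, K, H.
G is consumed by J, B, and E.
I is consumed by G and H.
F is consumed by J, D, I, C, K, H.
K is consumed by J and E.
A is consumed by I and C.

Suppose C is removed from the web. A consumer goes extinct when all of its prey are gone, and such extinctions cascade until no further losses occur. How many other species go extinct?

0

Remove C.
Every predator of it retains at least one other prey: K still has F, D; H still has F, D, I; G still has D, I.
No consumer loses all prey, so no secondary extinctions occur.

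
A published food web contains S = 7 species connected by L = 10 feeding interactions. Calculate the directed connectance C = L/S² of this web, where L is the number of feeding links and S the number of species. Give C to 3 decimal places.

The web has S = 7 species and L = 10 feeding links.
C = L / S² = 10 / 49 = 0.2041 ≈ 0.204.

C = 0.204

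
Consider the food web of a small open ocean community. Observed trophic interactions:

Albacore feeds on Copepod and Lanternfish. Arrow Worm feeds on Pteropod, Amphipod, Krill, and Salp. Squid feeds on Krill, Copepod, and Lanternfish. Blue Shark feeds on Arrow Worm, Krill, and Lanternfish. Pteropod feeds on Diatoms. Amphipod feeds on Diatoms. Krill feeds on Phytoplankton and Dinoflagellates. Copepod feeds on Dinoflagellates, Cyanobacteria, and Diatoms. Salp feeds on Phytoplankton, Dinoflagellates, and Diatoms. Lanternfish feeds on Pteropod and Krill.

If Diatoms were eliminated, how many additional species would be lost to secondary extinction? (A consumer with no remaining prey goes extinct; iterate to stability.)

Remove Diatoms.
Round 1: Amphipod (all prey gone), Pteropod (all prey gone) → extinct.
No further losses. Total secondary extinctions: 2.

2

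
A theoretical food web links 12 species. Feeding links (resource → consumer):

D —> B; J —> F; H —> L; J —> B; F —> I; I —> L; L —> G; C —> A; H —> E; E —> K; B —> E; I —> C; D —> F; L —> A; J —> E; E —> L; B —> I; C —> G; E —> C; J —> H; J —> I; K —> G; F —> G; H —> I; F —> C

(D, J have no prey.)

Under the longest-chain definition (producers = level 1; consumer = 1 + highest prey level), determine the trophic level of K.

J is a producer → level 1.
H eats J → level 2.
E eats H (level 2); other prey at levels: J 1, B 2 → level 3.
K eats E → level 4.

Trophic level 4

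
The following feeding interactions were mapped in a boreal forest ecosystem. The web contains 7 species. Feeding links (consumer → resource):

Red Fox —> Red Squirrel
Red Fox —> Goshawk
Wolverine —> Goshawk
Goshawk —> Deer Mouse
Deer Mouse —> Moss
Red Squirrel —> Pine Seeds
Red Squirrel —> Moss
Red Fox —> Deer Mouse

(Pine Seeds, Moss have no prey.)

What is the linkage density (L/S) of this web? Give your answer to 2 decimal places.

L/S = 1.14

There are L = 8 links among S = 7 species.
L/S = 8/7 = 1.1429 ≈ 1.14.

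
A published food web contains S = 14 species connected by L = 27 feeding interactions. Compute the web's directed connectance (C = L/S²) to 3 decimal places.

C = 0.138

The web has S = 14 species and L = 27 feeding links.
C = L / S² = 27 / 196 = 0.1378 ≈ 0.138.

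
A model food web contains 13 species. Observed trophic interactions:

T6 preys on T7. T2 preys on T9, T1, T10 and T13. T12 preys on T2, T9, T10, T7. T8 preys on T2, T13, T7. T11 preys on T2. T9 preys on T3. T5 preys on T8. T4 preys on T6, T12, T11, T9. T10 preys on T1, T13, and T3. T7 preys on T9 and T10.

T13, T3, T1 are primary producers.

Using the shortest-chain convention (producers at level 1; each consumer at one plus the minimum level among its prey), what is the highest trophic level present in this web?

Producers (level 1): T13, T3, T1.
Following each consumer down to its lowest-level prey: T13 → T10 → T7 → T6 (levels 1 through 4).
All prey of T6 (T7 3) are at level 3 or above, so T6 is at level 1 + 3 = 4.
Every consumer has at least one prey at level 3 or below, so none exceeds level 4.

4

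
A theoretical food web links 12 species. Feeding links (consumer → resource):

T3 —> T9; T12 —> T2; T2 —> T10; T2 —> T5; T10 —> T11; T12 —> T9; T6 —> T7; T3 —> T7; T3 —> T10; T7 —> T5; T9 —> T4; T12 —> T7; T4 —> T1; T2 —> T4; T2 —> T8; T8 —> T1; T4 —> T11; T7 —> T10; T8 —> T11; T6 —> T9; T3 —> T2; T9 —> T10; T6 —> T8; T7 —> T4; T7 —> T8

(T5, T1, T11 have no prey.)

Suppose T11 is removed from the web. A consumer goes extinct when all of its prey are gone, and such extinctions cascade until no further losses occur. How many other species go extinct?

Remove T11.
Round 1: T10 (all prey gone) → extinct.
No further losses. Total secondary extinctions: 1.

1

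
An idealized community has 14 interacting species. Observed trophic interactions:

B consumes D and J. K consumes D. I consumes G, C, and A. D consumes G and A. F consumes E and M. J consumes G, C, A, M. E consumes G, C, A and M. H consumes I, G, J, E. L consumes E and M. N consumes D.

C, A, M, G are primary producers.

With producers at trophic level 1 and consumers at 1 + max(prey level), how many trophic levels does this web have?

3

Producers (level 1): C, A, M, G.
C → J → H gives H level 3.
No species has a prey at level 3, so no species reaches level 4.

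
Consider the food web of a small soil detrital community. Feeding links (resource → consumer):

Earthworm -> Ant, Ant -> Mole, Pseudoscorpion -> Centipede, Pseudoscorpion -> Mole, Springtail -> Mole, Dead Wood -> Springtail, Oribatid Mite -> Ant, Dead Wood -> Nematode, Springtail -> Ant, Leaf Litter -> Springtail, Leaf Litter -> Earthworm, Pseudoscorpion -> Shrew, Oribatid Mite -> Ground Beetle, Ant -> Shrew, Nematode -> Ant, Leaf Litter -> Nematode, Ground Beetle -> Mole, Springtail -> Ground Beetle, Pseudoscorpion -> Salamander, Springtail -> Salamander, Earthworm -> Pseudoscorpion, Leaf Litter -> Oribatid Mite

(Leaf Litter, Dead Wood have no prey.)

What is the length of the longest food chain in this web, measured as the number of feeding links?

3 links

One longest chain: Leaf Litter → Earthworm → Pseudoscorpion → Salamander.
It has 4 species and 3 links.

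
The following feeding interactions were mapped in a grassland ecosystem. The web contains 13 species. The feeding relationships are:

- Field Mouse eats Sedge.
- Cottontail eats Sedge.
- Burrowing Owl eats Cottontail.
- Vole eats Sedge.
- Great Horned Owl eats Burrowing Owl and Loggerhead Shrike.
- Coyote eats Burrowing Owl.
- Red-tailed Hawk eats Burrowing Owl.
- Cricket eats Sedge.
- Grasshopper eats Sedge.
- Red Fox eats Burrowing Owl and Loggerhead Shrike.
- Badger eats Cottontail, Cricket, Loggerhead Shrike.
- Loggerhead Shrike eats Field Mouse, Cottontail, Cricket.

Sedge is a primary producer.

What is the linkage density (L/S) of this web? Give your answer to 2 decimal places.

There are L = 18 links among S = 13 species.
L/S = 18/13 = 1.3846 ≈ 1.38.

L/S = 1.38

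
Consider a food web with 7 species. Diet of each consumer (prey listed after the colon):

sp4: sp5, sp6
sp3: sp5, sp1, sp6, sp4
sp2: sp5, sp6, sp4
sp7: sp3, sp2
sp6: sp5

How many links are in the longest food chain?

One longest chain: sp5 → sp6 → sp4 → sp3 → sp7.
It has 5 species and 4 links.

4 links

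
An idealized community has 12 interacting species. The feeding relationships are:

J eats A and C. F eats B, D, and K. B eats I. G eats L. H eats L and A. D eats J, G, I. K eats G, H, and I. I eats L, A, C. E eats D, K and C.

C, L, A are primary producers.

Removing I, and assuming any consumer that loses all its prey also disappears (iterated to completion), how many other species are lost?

Remove I.
Round 1: B (all prey gone) → extinct.
No further losses. Total secondary extinctions: 1.

1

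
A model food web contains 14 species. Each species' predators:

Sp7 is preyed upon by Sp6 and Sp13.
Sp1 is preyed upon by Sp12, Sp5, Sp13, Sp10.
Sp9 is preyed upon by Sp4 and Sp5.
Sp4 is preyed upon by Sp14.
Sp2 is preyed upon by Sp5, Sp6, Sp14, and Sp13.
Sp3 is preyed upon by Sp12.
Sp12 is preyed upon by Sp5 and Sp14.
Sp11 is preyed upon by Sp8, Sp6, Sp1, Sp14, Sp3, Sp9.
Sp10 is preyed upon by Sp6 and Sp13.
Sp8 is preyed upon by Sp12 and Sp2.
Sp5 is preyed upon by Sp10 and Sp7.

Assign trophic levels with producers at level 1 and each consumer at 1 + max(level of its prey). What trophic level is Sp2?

Sp11 is a producer → level 1.
Sp8 eats Sp11 → level 2.
Sp2 eats Sp8 → level 3.

Trophic level 3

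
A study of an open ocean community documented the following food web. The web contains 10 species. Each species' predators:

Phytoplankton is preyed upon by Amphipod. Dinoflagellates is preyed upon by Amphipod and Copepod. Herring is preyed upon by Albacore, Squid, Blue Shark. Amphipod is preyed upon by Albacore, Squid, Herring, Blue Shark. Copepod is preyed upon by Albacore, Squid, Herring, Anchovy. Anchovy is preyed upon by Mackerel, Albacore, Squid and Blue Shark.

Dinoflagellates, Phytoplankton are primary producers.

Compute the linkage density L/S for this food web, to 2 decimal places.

There are L = 18 links among S = 10 species.
L/S = 18/10 = 1.8000 ≈ 1.80.

L/S = 1.80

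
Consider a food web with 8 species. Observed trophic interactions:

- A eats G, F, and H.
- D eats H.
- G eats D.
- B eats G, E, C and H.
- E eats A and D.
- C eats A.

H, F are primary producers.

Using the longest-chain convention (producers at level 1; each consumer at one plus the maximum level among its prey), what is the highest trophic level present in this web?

Producers (level 1): H, F.
H → D → G → A → C → B gives B level 6.
No species has a prey at level 6, so no species reaches level 7.

6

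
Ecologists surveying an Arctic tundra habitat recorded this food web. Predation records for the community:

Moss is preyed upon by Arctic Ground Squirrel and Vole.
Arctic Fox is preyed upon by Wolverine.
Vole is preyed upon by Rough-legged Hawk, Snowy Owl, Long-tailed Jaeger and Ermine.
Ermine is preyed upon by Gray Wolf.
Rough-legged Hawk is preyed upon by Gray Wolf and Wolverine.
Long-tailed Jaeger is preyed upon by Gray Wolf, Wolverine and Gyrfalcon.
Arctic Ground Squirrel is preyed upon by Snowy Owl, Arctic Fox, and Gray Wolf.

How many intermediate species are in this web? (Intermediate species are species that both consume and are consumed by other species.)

6

Intermediate species (has both prey and predators): Vole, Arctic Ground Squirrel, Ermine, Rough-legged Hawk, Long-tailed Jaeger, Arctic Fox.
Count: 6.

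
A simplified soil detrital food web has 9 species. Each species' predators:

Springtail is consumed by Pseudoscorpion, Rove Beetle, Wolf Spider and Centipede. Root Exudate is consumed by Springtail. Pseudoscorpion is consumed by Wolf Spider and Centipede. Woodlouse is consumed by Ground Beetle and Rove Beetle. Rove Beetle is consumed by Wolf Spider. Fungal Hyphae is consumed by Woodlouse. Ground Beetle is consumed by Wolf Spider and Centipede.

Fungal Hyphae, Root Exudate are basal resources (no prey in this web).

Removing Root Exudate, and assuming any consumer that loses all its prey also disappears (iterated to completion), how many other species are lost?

2

Remove Root Exudate.
Round 1: Springtail (all prey gone) → extinct.
Round 2: Pseudoscorpion (all prey gone) → extinct.
No further losses. Total secondary extinctions: 2.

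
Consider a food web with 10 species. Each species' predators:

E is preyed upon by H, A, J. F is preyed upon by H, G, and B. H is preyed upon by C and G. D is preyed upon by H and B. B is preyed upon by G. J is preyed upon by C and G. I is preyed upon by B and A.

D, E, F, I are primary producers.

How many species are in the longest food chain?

One longest chain: D → H → C.
It has 3 species and 2 links.

3 species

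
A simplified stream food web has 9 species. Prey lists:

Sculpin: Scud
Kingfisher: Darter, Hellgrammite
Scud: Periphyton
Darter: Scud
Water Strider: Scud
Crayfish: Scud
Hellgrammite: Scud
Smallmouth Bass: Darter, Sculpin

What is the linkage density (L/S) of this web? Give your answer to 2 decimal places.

L/S = 1.11

There are L = 10 links among S = 9 species.
L/S = 10/9 = 1.1111 ≈ 1.11.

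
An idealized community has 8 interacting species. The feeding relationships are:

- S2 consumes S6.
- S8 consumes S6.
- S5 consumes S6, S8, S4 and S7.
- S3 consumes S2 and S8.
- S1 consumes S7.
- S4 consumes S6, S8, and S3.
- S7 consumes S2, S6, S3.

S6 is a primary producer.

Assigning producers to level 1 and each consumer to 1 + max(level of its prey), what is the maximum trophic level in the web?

5

Producers (level 1): S6.
S6 → S2 → S3 → S7 → S1 gives S1 level 5.
No species has a prey at level 5, so no species reaches level 6.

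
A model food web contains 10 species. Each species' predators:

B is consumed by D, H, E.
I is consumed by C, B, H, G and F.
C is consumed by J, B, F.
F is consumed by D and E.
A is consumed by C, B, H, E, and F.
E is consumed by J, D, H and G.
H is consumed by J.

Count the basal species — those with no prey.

2

Basal species (no prey listed): A, I.
Count: 2.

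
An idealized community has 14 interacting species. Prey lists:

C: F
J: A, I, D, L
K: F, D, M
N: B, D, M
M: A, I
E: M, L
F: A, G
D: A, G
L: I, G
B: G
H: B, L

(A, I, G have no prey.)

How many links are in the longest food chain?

2 links

One longest chain: A → F → C.
It has 3 species and 2 links.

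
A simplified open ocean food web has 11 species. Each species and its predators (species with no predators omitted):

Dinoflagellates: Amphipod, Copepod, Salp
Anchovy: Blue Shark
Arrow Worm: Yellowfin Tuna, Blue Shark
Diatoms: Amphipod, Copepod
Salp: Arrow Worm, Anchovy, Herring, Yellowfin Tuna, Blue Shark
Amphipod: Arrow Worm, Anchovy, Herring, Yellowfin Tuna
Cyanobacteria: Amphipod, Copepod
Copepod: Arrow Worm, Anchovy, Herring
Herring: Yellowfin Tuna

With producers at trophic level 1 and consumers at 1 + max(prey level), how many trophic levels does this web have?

Producers (level 1): Cyanobacteria, Diatoms, Dinoflagellates.
Cyanobacteria → Amphipod → Herring → Yellowfin Tuna gives Yellowfin Tuna level 4.
No species has a prey at level 4, so no species reaches level 5.

4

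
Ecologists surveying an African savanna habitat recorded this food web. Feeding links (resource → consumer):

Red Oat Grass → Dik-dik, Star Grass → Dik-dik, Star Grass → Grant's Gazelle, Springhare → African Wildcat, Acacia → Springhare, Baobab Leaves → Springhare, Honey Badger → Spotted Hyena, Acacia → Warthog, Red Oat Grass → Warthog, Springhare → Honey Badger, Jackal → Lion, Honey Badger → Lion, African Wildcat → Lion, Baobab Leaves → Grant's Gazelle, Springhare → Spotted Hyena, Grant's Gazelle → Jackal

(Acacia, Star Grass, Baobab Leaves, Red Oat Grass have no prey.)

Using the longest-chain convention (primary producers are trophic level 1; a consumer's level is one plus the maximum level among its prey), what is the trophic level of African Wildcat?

Acacia is a producer → level 1.
Springhare eats Acacia (level 1); other prey at levels: Baobab Leaves 1 → level 2.
African Wildcat eats Springhare → level 3.

Trophic level 3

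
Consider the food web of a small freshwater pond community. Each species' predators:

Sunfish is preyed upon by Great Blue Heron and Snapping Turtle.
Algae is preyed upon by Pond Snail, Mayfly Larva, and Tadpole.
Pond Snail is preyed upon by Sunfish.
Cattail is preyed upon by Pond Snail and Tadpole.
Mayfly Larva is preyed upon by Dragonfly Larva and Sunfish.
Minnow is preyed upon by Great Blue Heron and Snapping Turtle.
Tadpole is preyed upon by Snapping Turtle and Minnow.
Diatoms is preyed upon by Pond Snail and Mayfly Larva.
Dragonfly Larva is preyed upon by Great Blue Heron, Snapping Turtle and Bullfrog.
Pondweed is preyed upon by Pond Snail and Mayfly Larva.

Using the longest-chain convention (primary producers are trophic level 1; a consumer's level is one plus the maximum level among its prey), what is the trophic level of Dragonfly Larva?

Trophic level 3

Algae is a producer → level 1.
Mayfly Larva eats Algae (level 1); other prey at levels: Pondweed 1, Diatoms 1 → level 2.
Dragonfly Larva eats Mayfly Larva → level 3.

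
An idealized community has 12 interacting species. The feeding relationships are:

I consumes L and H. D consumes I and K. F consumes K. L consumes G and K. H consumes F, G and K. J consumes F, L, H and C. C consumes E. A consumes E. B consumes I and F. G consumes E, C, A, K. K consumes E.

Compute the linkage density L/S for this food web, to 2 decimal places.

There are L = 23 links among S = 12 species.
L/S = 23/12 = 1.9167 ≈ 1.92.

L/S = 1.92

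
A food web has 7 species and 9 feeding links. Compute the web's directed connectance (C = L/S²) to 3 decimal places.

C = 0.184

The web has S = 7 species and L = 9 feeding links.
C = L / S² = 9 / 49 = 0.1837 ≈ 0.184.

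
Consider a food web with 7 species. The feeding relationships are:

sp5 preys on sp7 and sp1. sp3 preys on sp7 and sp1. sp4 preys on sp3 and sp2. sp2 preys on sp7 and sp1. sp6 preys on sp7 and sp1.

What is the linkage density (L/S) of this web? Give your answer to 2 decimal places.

There are L = 10 links among S = 7 species.
L/S = 10/7 = 1.4286 ≈ 1.43.

L/S = 1.43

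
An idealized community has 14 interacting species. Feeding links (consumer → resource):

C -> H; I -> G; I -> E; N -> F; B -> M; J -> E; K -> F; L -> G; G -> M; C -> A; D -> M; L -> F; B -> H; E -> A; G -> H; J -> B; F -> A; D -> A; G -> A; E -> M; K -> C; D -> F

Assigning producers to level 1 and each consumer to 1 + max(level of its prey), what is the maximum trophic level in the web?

Producers (level 1): A, H, M.
A → F → D gives D level 3.
No species has a prey at level 3, so no species reaches level 4.

3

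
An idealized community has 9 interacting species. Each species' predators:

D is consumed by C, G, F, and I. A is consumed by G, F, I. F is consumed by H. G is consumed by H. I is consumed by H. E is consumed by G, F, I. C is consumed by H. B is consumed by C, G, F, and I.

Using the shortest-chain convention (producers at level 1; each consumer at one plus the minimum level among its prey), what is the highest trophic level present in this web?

Producers (level 1): A, D, E, B.
Following each consumer down to its lowest-level prey: A → I → H (levels 1 through 3).
All prey of H (I 2, F 2, C 2, G 2) are at level 2 or above, so H is at level 1 + 2 = 3.
Every consumer has at least one prey at level 2 or below, so none exceeds level 3.

3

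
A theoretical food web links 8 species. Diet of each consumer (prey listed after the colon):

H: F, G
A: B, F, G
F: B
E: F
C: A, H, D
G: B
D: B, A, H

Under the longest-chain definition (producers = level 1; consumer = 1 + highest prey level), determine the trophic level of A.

Trophic level 3

B is a producer → level 1.
F eats B → level 2.
A eats F (level 2); other prey at levels: B 1, G 2 → level 3.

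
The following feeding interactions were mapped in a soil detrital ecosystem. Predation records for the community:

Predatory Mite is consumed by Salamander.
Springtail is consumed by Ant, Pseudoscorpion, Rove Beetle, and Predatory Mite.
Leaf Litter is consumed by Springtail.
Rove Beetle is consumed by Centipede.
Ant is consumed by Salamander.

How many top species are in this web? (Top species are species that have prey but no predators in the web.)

3

Top species (has prey, but nothing eats it): Pseudoscorpion, Salamander, Centipede.
Count: 3.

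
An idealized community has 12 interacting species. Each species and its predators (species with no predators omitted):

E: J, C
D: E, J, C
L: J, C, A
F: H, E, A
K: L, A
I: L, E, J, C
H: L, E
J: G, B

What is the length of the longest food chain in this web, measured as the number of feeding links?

One longest chain: F → H → L → J → G.
It has 5 species and 4 links.

4 links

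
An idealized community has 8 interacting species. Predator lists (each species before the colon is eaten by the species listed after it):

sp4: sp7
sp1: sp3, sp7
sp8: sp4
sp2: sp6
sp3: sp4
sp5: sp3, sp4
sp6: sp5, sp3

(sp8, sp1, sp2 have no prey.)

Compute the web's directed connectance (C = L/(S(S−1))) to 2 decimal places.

The web has S = 8 species and L = 10 feeding links.
C = L / (S(S−1)) = 10 / 56 = 0.1786 ≈ 0.18.

C = 0.18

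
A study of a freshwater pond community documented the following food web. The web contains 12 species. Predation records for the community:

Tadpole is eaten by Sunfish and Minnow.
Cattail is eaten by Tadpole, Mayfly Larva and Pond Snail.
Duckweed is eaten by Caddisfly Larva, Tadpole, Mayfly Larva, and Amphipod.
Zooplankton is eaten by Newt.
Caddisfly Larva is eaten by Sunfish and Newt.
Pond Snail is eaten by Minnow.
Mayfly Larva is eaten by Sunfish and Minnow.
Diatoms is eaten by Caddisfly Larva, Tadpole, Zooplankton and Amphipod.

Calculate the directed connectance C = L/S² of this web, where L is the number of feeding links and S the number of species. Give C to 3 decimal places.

C = 0.132

The web has S = 12 species and L = 19 feeding links.
C = L / S² = 19 / 144 = 0.1319 ≈ 0.132.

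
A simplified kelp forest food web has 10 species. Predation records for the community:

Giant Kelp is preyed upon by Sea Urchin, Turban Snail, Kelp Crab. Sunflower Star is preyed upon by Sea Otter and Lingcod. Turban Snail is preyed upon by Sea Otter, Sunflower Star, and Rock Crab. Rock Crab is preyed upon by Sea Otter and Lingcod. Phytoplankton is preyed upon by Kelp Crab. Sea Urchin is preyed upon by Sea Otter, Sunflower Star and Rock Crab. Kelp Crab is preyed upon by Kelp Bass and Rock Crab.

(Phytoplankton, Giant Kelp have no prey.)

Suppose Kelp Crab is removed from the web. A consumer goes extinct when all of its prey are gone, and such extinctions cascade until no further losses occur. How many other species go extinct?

Remove Kelp Crab.
Round 1: Kelp Bass (all prey gone) → extinct.
No further losses. Total secondary extinctions: 1.

1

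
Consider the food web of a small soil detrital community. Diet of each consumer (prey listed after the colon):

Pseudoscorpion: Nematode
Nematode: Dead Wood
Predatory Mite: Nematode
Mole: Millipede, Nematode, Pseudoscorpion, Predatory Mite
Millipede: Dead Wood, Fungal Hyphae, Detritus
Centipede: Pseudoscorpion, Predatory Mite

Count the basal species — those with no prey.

Basal species (no prey listed): Dead Wood, Fungal Hyphae, Detritus.
Count: 3.

3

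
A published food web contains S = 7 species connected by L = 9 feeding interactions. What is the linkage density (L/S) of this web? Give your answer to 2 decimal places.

L/S = 1.29

There are L = 9 links among S = 7 species.
L/S = 9/7 = 1.2857 ≈ 1.29.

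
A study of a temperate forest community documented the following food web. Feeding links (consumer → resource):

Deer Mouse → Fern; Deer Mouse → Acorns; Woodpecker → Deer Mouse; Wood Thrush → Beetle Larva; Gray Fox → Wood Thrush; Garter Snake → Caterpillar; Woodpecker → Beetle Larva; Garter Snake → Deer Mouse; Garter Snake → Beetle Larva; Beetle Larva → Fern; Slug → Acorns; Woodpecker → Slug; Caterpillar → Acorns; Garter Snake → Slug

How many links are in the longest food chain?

3 links

One longest chain: Fern → Beetle Larva → Wood Thrush → Gray Fox.
It has 4 species and 3 links.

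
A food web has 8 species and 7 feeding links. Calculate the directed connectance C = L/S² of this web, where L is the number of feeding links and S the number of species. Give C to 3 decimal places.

C = 0.109

The web has S = 8 species and L = 7 feeding links.
C = L / S² = 7 / 64 = 0.1094 ≈ 0.109.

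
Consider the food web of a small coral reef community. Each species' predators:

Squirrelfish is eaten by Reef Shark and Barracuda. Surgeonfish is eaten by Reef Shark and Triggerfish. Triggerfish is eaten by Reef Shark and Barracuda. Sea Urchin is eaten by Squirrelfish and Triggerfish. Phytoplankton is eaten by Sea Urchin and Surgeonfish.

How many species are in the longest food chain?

4 species

One longest chain: Phytoplankton → Sea Urchin → Squirrelfish → Barracuda.
It has 4 species and 3 links.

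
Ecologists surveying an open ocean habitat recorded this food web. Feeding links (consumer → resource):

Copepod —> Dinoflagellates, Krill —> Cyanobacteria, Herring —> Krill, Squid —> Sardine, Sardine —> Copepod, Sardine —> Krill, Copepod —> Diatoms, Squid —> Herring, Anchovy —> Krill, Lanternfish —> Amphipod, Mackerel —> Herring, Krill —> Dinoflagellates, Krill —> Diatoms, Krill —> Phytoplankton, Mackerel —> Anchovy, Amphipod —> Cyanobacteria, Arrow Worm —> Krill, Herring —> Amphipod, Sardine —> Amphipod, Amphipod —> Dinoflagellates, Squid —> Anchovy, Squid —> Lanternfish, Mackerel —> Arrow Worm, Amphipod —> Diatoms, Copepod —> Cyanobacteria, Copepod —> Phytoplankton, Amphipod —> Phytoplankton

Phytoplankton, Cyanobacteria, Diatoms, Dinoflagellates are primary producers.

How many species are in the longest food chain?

One longest chain: Phytoplankton → Amphipod → Sardine → Squid.
It has 4 species and 3 links.

4 species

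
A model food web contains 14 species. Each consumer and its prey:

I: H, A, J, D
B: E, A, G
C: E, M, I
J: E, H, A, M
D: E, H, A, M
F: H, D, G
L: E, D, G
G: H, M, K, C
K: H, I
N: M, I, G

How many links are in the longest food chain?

5 links

One longest chain: E → J → I → C → G → N.
It has 6 species and 5 links.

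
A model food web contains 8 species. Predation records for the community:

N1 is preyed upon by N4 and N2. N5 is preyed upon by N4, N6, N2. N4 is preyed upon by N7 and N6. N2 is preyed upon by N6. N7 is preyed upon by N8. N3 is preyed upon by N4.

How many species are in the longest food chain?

4 species

One longest chain: N1 → N4 → N7 → N8.
It has 4 species and 3 links.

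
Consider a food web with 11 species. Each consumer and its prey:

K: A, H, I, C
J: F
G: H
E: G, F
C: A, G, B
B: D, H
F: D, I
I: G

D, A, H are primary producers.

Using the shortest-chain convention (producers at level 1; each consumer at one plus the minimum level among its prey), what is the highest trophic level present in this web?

Producers (level 1): D, A, H.
Following each consumer down to its lowest-level prey: D → F → E (levels 1 through 3).
All prey of E (F 2, G 2) are at level 2 or above, so E is at level 1 + 2 = 3.
Every consumer has at least one prey at level 2 or below, so none exceeds level 3.

3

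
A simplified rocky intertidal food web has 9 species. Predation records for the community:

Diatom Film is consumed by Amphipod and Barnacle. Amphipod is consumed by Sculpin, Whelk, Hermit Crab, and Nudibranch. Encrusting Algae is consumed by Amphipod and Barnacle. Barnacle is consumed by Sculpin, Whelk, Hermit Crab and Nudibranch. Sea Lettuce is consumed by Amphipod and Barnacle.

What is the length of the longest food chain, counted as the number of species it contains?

One longest chain: Sea Lettuce → Barnacle → Hermit Crab.
It has 3 species and 2 links.

3 species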